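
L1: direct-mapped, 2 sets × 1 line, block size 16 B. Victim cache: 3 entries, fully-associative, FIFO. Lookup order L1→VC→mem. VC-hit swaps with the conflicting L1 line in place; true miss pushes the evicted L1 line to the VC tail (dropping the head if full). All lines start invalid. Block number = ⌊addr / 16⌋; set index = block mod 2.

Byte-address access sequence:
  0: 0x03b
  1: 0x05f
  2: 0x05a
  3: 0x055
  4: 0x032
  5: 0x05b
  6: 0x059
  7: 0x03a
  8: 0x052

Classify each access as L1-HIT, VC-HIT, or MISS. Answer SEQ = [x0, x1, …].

0: 0x3b (blk 3, set 1) → MISS  vc=[]
1: 0x5f (blk 5, set 1) → MISS  vc=[3]
2: 0x5a (blk 5, set 1) → L1-HIT  vc=[3]
3: 0x55 (blk 5, set 1) → L1-HIT  vc=[3]
4: 0x32 (blk 3, set 1) → VC-HIT  vc=[5]
5: 0x5b (blk 5, set 1) → VC-HIT  vc=[3]
6: 0x59 (blk 5, set 1) → L1-HIT  vc=[3]
7: 0x3a (blk 3, set 1) → VC-HIT  vc=[5]
8: 0x52 (blk 5, set 1) → VC-HIT  vc=[3]

SEQ = [MISS, MISS, L1-HIT, L1-HIT, VC-HIT, VC-HIT, L1-HIT, VC-HIT, VC-HIT]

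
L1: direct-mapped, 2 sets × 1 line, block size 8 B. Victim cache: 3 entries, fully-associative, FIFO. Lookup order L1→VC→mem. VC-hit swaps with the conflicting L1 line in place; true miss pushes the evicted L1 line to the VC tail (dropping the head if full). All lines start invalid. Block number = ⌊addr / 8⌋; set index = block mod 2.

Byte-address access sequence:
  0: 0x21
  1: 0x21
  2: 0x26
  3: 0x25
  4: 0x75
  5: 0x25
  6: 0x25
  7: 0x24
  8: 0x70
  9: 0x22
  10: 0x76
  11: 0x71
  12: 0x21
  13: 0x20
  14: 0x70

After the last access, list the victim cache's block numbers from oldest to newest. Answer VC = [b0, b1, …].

VC = [4]

0: 0x21 (blk 4, set 0) → MISS  vc=[]
1: 0x21 (blk 4, set 0) → L1-HIT  vc=[]
2: 0x26 (blk 4, set 0) → L1-HIT  vc=[]
3: 0x25 (blk 4, set 0) → L1-HIT  vc=[]
4: 0x75 (blk 14, set 0) → MISS  vc=[4]
5: 0x25 (blk 4, set 0) → VC-HIT  vc=[14]
6: 0x25 (blk 4, set 0) → L1-HIT  vc=[14]
7: 0x24 (blk 4, set 0) → L1-HIT  vc=[14]
8: 0x70 (blk 14, set 0) → VC-HIT  vc=[4]
9: 0x22 (blk 4, set 0) → VC-HIT  vc=[14]
10: 0x76 (blk 14, set 0) → VC-HIT  vc=[4]
11: 0x71 (blk 14, set 0) → L1-HIT  vc=[4]
12: 0x21 (blk 4, set 0) → VC-HIT  vc=[14]
13: 0x20 (blk 4, set 0) → L1-HIT  vc=[14]
14: 0x70 (blk 14, set 0) → VC-HIT  vc=[4]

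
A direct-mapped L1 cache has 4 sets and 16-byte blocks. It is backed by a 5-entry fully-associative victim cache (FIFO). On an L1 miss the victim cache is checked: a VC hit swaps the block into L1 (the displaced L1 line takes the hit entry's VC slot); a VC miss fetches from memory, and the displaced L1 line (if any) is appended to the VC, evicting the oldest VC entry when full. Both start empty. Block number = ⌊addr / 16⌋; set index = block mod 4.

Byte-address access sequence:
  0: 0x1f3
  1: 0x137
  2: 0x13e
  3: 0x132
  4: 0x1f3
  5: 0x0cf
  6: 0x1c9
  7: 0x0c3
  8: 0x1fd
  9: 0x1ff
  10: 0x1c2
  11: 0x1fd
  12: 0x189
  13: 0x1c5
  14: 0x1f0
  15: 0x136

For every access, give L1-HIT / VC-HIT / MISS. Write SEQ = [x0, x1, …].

SEQ = [MISS, MISS, L1-HIT, L1-HIT, VC-HIT, MISS, MISS, VC-HIT, L1-HIT, L1-HIT, VC-HIT, L1-HIT, MISS, VC-HIT, L1-HIT, VC-HIT]

  [0] addr=0x1f3 blk=31 s=3: MISS | VC []
  [1] addr=0x137 blk=19 s=3: MISS | VC [31]
  [2] addr=0x13e blk=19 s=3: L1-HIT | VC [31]
  [3] addr=0x132 blk=19 s=3: L1-HIT | VC [31]
  [4] addr=0x1f3 blk=31 s=3: VC-HIT | VC [19]
  [5] addr=0xcf blk=12 s=0: MISS | VC [19]
  [6] addr=0x1c9 blk=28 s=0: MISS | VC [19, 12]
  [7] addr=0xc3 blk=12 s=0: VC-HIT | VC [19, 28]
  [8] addr=0x1fd blk=31 s=3: L1-HIT | VC [19, 28]
  [9] addr=0x1ff blk=31 s=3: L1-HIT | VC [19, 28]
  [10] addr=0x1c2 blk=28 s=0: VC-HIT | VC [19, 12]
  [11] addr=0x1fd blk=31 s=3: L1-HIT | VC [19, 12]
  [12] addr=0x189 blk=24 s=0: MISS | VC [19, 12, 28]
  [13] addr=0x1c5 blk=28 s=0: VC-HIT | VC [19, 12, 24]
  [14] addr=0x1f0 blk=31 s=3: L1-HIT | VC [19, 12, 24]
  [15] addr=0x136 blk=19 s=3: VC-HIT | VC [31, 12, 24]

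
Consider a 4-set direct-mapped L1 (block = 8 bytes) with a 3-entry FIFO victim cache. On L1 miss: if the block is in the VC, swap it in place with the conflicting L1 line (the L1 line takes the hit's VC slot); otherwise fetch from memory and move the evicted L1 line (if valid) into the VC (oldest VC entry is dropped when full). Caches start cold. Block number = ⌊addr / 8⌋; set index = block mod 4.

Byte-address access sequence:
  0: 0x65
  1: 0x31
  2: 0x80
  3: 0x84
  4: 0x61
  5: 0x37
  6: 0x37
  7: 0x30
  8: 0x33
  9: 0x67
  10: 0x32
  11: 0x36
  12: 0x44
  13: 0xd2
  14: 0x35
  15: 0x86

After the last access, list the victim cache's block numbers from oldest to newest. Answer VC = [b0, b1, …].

VC = [8, 12, 26]

0: 0x65 (blk 12, set 0) → MISS  vc=[]
1: 0x31 (blk 6, set 2) → MISS  vc=[]
2: 0x80 (blk 16, set 0) → MISS  vc=[12]
3: 0x84 (blk 16, set 0) → L1-HIT  vc=[12]
4: 0x61 (blk 12, set 0) → VC-HIT  vc=[16]
5: 0x37 (blk 6, set 2) → L1-HIT  vc=[16]
6: 0x37 (blk 6, set 2) → L1-HIT  vc=[16]
7: 0x30 (blk 6, set 2) → L1-HIT  vc=[16]
8: 0x33 (blk 6, set 2) → L1-HIT  vc=[16]
9: 0x67 (blk 12, set 0) → L1-HIT  vc=[16]
10: 0x32 (blk 6, set 2) → L1-HIT  vc=[16]
11: 0x36 (blk 6, set 2) → L1-HIT  vc=[16]
12: 0x44 (blk 8, set 0) → MISS  vc=[16, 12]
13: 0xd2 (blk 26, set 2) → MISS  vc=[16, 12, 6]
14: 0x35 (blk 6, set 2) → VC-HIT  vc=[16, 12, 26]
15: 0x86 (blk 16, set 0) → VC-HIT  vc=[8, 12, 26]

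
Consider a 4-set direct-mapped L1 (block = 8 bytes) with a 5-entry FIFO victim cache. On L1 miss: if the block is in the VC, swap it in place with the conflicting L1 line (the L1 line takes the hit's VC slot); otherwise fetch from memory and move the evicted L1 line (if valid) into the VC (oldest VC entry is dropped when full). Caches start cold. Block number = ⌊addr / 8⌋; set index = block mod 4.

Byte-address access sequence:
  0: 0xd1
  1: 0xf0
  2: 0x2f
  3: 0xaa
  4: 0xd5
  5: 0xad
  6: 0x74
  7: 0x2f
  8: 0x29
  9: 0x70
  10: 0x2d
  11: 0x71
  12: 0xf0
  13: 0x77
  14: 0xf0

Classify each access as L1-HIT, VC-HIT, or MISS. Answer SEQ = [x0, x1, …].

SEQ = [MISS, MISS, MISS, MISS, VC-HIT, L1-HIT, MISS, VC-HIT, L1-HIT, L1-HIT, L1-HIT, L1-HIT, VC-HIT, VC-HIT, VC-HIT]

  [0] addr=0xd1 blk=26 s=2: MISS | VC []
  [1] addr=0xf0 blk=30 s=2: MISS | VC [26]
  [2] addr=0x2f blk=5 s=1: MISS | VC [26]
  [3] addr=0xaa blk=21 s=1: MISS | VC [26, 5]
  [4] addr=0xd5 blk=26 s=2: VC-HIT | VC [30, 5]
  [5] addr=0xad blk=21 s=1: L1-HIT | VC [30, 5]
  [6] addr=0x74 blk=14 s=2: MISS | VC [30, 5, 26]
  [7] addr=0x2f blk=5 s=1: VC-HIT | VC [30, 21, 26]
  [8] addr=0x29 blk=5 s=1: L1-HIT | VC [30, 21, 26]
  [9] addr=0x70 blk=14 s=2: L1-HIT | VC [30, 21, 26]
  [10] addr=0x2d blk=5 s=1: L1-HIT | VC [30, 21, 26]
  [11] addr=0x71 blk=14 s=2: L1-HIT | VC [30, 21, 26]
  [12] addr=0xf0 blk=30 s=2: VC-HIT | VC [14, 21, 26]
  [13] addr=0x77 blk=14 s=2: VC-HIT | VC [30, 21, 26]
  [14] addr=0xf0 blk=30 s=2: VC-HIT | VC [14, 21, 26]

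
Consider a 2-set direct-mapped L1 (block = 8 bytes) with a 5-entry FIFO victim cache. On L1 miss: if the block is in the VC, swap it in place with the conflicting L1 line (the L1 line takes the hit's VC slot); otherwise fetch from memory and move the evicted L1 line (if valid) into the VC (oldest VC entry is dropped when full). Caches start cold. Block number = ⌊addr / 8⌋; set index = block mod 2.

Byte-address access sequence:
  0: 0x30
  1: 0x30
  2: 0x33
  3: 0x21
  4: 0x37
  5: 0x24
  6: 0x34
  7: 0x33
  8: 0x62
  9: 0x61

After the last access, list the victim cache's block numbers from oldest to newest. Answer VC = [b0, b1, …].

  [0] addr=0x30 blk=6 s=0: MISS | VC []
  [1] addr=0x30 blk=6 s=0: L1-HIT | VC []
  [2] addr=0x33 blk=6 s=0: L1-HIT | VC []
  [3] addr=0x21 blk=4 s=0: MISS | VC [6]
  [4] addr=0x37 blk=6 s=0: VC-HIT | VC [4]
  [5] addr=0x24 blk=4 s=0: VC-HIT | VC [6]
  [6] addr=0x34 blk=6 s=0: VC-HIT | VC [4]
  [7] addr=0x33 blk=6 s=0: L1-HIT | VC [4]
  [8] addr=0x62 blk=12 s=0: MISS | VC [4, 6]
  [9] addr=0x61 blk=12 s=0: L1-HIT | VC [4, 6]

VC = [4, 6]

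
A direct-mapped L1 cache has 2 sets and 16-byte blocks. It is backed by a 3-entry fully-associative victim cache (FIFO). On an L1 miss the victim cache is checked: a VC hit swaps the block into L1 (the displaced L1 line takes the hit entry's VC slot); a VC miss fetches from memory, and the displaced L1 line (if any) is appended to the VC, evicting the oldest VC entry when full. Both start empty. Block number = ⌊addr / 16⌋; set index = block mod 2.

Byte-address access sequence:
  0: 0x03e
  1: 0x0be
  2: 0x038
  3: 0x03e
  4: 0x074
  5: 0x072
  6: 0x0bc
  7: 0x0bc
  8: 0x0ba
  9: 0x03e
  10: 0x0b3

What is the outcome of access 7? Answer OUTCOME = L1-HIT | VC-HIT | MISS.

0: 0x3e (blk 3, set 1) → MISS  vc=[]
1: 0xbe (blk 11, set 1) → MISS  vc=[3]
2: 0x38 (blk 3, set 1) → VC-HIT  vc=[11]
3: 0x3e (blk 3, set 1) → L1-HIT  vc=[11]
4: 0x74 (blk 7, set 1) → MISS  vc=[11, 3]
5: 0x72 (blk 7, set 1) → L1-HIT  vc=[11, 3]
6: 0xbc (blk 11, set 1) → VC-HIT  vc=[7, 3]
7: 0xbc (blk 11, set 1) → L1-HIT  vc=[7, 3]
8: 0xba (blk 11, set 1) → L1-HIT  vc=[7, 3]
9: 0x3e (blk 3, set 1) → VC-HIT  vc=[7, 11]
10: 0xb3 (blk 11, set 1) → VC-HIT  vc=[7, 3]

OUTCOME = L1-HIT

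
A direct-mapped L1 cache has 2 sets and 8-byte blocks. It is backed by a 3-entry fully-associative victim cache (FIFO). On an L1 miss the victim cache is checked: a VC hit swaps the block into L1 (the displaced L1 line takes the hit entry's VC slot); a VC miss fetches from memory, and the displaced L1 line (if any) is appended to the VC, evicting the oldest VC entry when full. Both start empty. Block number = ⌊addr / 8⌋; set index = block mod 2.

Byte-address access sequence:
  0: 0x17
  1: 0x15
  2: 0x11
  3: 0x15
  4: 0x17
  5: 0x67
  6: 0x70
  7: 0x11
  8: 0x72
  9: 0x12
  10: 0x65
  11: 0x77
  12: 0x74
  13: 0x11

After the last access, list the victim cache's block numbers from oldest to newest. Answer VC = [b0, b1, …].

VC = [12, 14]

0: 0x17 (blk 2, set 0) → MISS  vc=[]
1: 0x15 (blk 2, set 0) → L1-HIT  vc=[]
2: 0x11 (blk 2, set 0) → L1-HIT  vc=[]
3: 0x15 (blk 2, set 0) → L1-HIT  vc=[]
4: 0x17 (blk 2, set 0) → L1-HIT  vc=[]
5: 0x67 (blk 12, set 0) → MISS  vc=[2]
6: 0x70 (blk 14, set 0) → MISS  vc=[2, 12]
7: 0x11 (blk 2, set 0) → VC-HIT  vc=[14, 12]
8: 0x72 (blk 14, set 0) → VC-HIT  vc=[2, 12]
9: 0x12 (blk 2, set 0) → VC-HIT  vc=[14, 12]
10: 0x65 (blk 12, set 0) → VC-HIT  vc=[14, 2]
11: 0x77 (blk 14, set 0) → VC-HIT  vc=[12, 2]
12: 0x74 (blk 14, set 0) → L1-HIT  vc=[12, 2]
13: 0x11 (blk 2, set 0) → VC-HIT  vc=[12, 14]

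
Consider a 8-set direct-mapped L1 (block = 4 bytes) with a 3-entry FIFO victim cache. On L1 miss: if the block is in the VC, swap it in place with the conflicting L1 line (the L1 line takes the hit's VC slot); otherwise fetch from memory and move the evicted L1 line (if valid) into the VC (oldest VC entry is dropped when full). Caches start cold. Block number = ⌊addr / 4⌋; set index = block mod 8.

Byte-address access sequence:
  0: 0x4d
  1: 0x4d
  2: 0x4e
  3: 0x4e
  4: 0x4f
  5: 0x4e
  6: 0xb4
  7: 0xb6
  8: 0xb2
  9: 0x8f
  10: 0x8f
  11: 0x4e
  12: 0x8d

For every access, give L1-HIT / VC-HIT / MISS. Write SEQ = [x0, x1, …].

SEQ = [MISS, L1-HIT, L1-HIT, L1-HIT, L1-HIT, L1-HIT, MISS, L1-HIT, MISS, MISS, L1-HIT, VC-HIT, VC-HIT]

  [0] addr=0x4d blk=19 s=3: MISS | VC []
  [1] addr=0x4d blk=19 s=3: L1-HIT | VC []
  [2] addr=0x4e blk=19 s=3: L1-HIT | VC []
  [3] addr=0x4e blk=19 s=3: L1-HIT | VC []
  [4] addr=0x4f blk=19 s=3: L1-HIT | VC []
  [5] addr=0x4e blk=19 s=3: L1-HIT | VC []
  [6] addr=0xb4 blk=45 s=5: MISS | VC []
  [7] addr=0xb6 blk=45 s=5: L1-HIT | VC []
  [8] addr=0xb2 blk=44 s=4: MISS | VC []
  [9] addr=0x8f blk=35 s=3: MISS | VC [19]
  [10] addr=0x8f blk=35 s=3: L1-HIT | VC [19]
  [11] addr=0x4e blk=19 s=3: VC-HIT | VC [35]
  [12] addr=0x8d blk=35 s=3: VC-HIT | VC [19]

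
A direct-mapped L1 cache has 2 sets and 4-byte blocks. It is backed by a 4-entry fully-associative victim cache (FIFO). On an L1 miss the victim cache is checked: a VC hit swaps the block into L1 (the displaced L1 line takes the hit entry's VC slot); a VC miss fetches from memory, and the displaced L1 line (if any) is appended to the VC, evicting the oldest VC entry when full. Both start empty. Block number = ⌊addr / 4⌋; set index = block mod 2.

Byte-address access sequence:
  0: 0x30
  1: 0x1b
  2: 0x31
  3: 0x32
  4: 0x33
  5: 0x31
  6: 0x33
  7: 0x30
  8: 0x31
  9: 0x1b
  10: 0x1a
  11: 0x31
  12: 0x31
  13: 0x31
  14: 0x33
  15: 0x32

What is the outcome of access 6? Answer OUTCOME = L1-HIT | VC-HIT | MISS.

  [0] addr=0x30 blk=12 s=0: MISS | VC []
  [1] addr=0x1b blk=6 s=0: MISS | VC [12]
  [2] addr=0x31 blk=12 s=0: VC-HIT | VC [6]
  [3] addr=0x32 blk=12 s=0: L1-HIT | VC [6]
  [4] addr=0x33 blk=12 s=0: L1-HIT | VC [6]
  [5] addr=0x31 blk=12 s=0: L1-HIT | VC [6]
  [6] addr=0x33 blk=12 s=0: L1-HIT | VC [6]
  [7] addr=0x30 blk=12 s=0: L1-HIT | VC [6]
  [8] addr=0x31 blk=12 s=0: L1-HIT | VC [6]
  [9] addr=0x1b blk=6 s=0: VC-HIT | VC [12]
  [10] addr=0x1a blk=6 s=0: L1-HIT | VC [12]
  [11] addr=0x31 blk=12 s=0: VC-HIT | VC [6]
  [12] addr=0x31 blk=12 s=0: L1-HIT | VC [6]
  [13] addr=0x31 blk=12 s=0: L1-HIT | VC [6]
  [14] addr=0x33 blk=12 s=0: L1-HIT | VC [6]
  [15] addr=0x32 blk=12 s=0: L1-HIT | VC [6]

OUTCOME = L1-HIT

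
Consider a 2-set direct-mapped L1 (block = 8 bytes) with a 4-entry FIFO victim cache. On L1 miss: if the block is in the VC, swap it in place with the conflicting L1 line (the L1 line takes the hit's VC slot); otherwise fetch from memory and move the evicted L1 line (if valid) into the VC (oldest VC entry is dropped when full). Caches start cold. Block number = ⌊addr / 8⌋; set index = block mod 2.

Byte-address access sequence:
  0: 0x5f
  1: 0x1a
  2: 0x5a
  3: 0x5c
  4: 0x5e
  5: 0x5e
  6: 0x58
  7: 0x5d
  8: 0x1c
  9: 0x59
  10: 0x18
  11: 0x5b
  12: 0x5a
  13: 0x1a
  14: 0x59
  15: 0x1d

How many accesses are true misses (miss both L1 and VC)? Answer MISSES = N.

MISSES = 2

0: 0x5f (blk 11, set 1) → MISS  vc=[]
1: 0x1a (blk 3, set 1) → MISS  vc=[11]
2: 0x5a (blk 11, set 1) → VC-HIT  vc=[3]
3: 0x5c (blk 11, set 1) → L1-HIT  vc=[3]
4: 0x5e (blk 11, set 1) → L1-HIT  vc=[3]
5: 0x5e (blk 11, set 1) → L1-HIT  vc=[3]
6: 0x58 (blk 11, set 1) → L1-HIT  vc=[3]
7: 0x5d (blk 11, set 1) → L1-HIT  vc=[3]
8: 0x1c (blk 3, set 1) → VC-HIT  vc=[11]
9: 0x59 (blk 11, set 1) → VC-HIT  vc=[3]
10: 0x18 (blk 3, set 1) → VC-HIT  vc=[11]
11: 0x5b (blk 11, set 1) → VC-HIT  vc=[3]
12: 0x5a (blk 11, set 1) → L1-HIT  vc=[3]
13: 0x1a (blk 3, set 1) → VC-HIT  vc=[11]
14: 0x59 (blk 11, set 1) → VC-HIT  vc=[3]
15: 0x1d (blk 3, set 1) → VC-HIT  vc=[11]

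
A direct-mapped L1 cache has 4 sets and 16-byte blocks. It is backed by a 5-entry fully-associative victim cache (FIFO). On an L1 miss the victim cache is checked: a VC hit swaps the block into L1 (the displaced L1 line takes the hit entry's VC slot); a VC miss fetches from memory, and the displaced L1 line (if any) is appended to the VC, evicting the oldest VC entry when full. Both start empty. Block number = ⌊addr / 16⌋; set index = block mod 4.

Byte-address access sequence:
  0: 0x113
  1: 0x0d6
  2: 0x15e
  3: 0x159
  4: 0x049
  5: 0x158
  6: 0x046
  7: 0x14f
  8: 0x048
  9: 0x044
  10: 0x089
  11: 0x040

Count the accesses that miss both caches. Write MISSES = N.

0: 0x113 (blk 17, set 1) → MISS  vc=[]
1: 0xd6 (blk 13, set 1) → MISS  vc=[17]
2: 0x15e (blk 21, set 1) → MISS  vc=[17, 13]
3: 0x159 (blk 21, set 1) → L1-HIT  vc=[17, 13]
4: 0x49 (blk 4, set 0) → MISS  vc=[17, 13]
5: 0x158 (blk 21, set 1) → L1-HIT  vc=[17, 13]
6: 0x46 (blk 4, set 0) → L1-HIT  vc=[17, 13]
7: 0x14f (blk 20, set 0) → MISS  vc=[17, 13, 4]
8: 0x48 (blk 4, set 0) → VC-HIT  vc=[17, 13, 20]
9: 0x44 (blk 4, set 0) → L1-HIT  vc=[17, 13, 20]
10: 0x89 (blk 8, set 0) → MISS  vc=[17, 13, 20, 4]
11: 0x40 (blk 4, set 0) → VC-HIT  vc=[17, 13, 20, 8]

MISSES = 6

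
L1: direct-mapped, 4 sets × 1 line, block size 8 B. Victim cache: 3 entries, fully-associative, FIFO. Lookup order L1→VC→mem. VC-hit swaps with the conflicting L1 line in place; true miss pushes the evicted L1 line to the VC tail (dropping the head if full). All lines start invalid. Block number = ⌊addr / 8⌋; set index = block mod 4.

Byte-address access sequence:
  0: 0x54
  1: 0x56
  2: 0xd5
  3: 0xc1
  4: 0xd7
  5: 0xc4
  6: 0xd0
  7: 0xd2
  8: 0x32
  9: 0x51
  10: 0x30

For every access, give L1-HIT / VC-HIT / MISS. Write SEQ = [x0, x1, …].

0: 0x54 (blk 10, set 2) → MISS  vc=[]
1: 0x56 (blk 10, set 2) → L1-HIT  vc=[]
2: 0xd5 (blk 26, set 2) → MISS  vc=[10]
3: 0xc1 (blk 24, set 0) → MISS  vc=[10]
4: 0xd7 (blk 26, set 2) → L1-HIT  vc=[10]
5: 0xc4 (blk 24, set 0) → L1-HIT  vc=[10]
6: 0xd0 (blk 26, set 2) → L1-HIT  vc=[10]
7: 0xd2 (blk 26, set 2) → L1-HIT  vc=[10]
8: 0x32 (blk 6, set 2) → MISS  vc=[10, 26]
9: 0x51 (blk 10, set 2) → VC-HIT  vc=[6, 26]
10: 0x30 (blk 6, set 2) → VC-HIT  vc=[10, 26]

SEQ = [MISS, L1-HIT, MISS, MISS, L1-HIT, L1-HIT, L1-HIT, L1-HIT, MISS, VC-HIT, VC-HIT]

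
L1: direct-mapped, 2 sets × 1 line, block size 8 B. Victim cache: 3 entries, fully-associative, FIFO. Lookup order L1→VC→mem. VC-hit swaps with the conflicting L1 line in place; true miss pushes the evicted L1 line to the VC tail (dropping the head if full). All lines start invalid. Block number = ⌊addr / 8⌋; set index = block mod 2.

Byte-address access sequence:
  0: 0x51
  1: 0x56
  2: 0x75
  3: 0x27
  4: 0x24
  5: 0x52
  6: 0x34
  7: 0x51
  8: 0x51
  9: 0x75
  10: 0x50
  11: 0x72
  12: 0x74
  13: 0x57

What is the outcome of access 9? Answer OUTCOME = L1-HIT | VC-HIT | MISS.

OUTCOME = VC-HIT

0: 0x51 (blk 10, set 0) → MISS  vc=[]
1: 0x56 (blk 10, set 0) → L1-HIT  vc=[]
2: 0x75 (blk 14, set 0) → MISS  vc=[10]
3: 0x27 (blk 4, set 0) → MISS  vc=[10, 14]
4: 0x24 (blk 4, set 0) → L1-HIT  vc=[10, 14]
5: 0x52 (blk 10, set 0) → VC-HIT  vc=[4, 14]
6: 0x34 (blk 6, set 0) → MISS  vc=[4, 14, 10]
7: 0x51 (blk 10, set 0) → VC-HIT  vc=[4, 14, 6]
8: 0x51 (blk 10, set 0) → L1-HIT  vc=[4, 14, 6]
9: 0x75 (blk 14, set 0) → VC-HIT  vc=[4, 10, 6]
10: 0x50 (blk 10, set 0) → VC-HIT  vc=[4, 14, 6]
11: 0x72 (blk 14, set 0) → VC-HIT  vc=[4, 10, 6]
12: 0x74 (blk 14, set 0) → L1-HIT  vc=[4, 10, 6]
13: 0x57 (blk 10, set 0) → VC-HIT  vc=[4, 14, 6]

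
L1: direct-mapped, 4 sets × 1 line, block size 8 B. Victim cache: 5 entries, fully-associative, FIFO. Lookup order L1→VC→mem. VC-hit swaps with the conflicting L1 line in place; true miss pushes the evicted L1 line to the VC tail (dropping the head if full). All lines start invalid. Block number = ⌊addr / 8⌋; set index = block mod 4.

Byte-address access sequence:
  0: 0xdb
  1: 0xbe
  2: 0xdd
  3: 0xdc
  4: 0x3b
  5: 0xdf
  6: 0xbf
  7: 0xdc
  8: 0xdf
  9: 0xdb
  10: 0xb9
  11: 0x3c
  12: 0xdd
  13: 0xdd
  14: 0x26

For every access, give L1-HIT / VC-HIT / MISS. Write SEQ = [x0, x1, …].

SEQ = [MISS, MISS, VC-HIT, L1-HIT, MISS, VC-HIT, VC-HIT, VC-HIT, L1-HIT, L1-HIT, VC-HIT, VC-HIT, VC-HIT, L1-HIT, MISS]

  [0] addr=0xdb blk=27 s=3: MISS | VC []
  [1] addr=0xbe blk=23 s=3: MISS | VC [27]
  [2] addr=0xdd blk=27 s=3: VC-HIT | VC [23]
  [3] addr=0xdc blk=27 s=3: L1-HIT | VC [23]
  [4] addr=0x3b blk=7 s=3: MISS | VC [23, 27]
  [5] addr=0xdf blk=27 s=3: VC-HIT | VC [23, 7]
  [6] addr=0xbf blk=23 s=3: VC-HIT | VC [27, 7]
  [7] addr=0xdc blk=27 s=3: VC-HIT | VC [23, 7]
  [8] addr=0xdf blk=27 s=3: L1-HIT | VC [23, 7]
  [9] addr=0xdb blk=27 s=3: L1-HIT | VC [23, 7]
  [10] addr=0xb9 blk=23 s=3: VC-HIT | VC [27, 7]
  [11] addr=0x3c blk=7 s=3: VC-HIT | VC [27, 23]
  [12] addr=0xdd blk=27 s=3: VC-HIT | VC [7, 23]
  [13] addr=0xdd blk=27 s=3: L1-HIT | VC [7, 23]
  [14] addr=0x26 blk=4 s=0: MISS | VC [7, 23]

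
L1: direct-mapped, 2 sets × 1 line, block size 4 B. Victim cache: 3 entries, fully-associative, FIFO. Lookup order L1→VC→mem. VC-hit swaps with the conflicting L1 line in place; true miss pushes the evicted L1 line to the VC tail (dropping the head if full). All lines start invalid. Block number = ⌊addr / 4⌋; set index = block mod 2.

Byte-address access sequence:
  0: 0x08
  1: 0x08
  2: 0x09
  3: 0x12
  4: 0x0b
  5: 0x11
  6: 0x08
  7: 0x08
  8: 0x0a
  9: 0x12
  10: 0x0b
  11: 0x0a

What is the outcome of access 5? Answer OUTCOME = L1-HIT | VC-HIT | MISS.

#0 0x8→b2/s0 MISS; vc=[]
#1 0x8→b2/s0 L1-HIT; vc=[]
#2 0x9→b2/s0 L1-HIT; vc=[]
#3 0x12→b4/s0 MISS; vc=[2]
#4 0xb→b2/s0 VC-HIT; vc=[4]
#5 0x11→b4/s0 VC-HIT; vc=[2]
#6 0x8→b2/s0 VC-HIT; vc=[4]
#7 0x8→b2/s0 L1-HIT; vc=[4]
#8 0xa→b2/s0 L1-HIT; vc=[4]
#9 0x12→b4/s0 VC-HIT; vc=[2]
#10 0xb→b2/s0 VC-HIT; vc=[4]
#11 0xa→b2/s0 L1-HIT; vc=[4]

OUTCOME = VC-HIT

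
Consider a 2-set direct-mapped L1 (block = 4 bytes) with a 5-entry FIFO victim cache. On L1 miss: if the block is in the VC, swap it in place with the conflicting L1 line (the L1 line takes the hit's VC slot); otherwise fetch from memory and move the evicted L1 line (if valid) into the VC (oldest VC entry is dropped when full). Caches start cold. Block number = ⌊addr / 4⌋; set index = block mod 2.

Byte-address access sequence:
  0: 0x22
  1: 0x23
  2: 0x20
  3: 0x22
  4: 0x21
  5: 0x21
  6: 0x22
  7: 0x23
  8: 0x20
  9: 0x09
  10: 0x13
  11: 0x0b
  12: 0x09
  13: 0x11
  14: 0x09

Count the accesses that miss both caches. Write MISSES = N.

  [0] addr=0x22 blk=8 s=0: MISS | VC []
  [1] addr=0x23 blk=8 s=0: L1-HIT | VC []
  [2] addr=0x20 blk=8 s=0: L1-HIT | VC []
  [3] addr=0x22 blk=8 s=0: L1-HIT | VC []
  [4] addr=0x21 blk=8 s=0: L1-HIT | VC []
  [5] addr=0x21 blk=8 s=0: L1-HIT | VC []
  [6] addr=0x22 blk=8 s=0: L1-HIT | VC []
  [7] addr=0x23 blk=8 s=0: L1-HIT | VC []
  [8] addr=0x20 blk=8 s=0: L1-HIT | VC []
  [9] addr=0x9 blk=2 s=0: MISS | VC [8]
  [10] addr=0x13 blk=4 s=0: MISS | VC [8, 2]
  [11] addr=0xb blk=2 s=0: VC-HIT | VC [8, 4]
  [12] addr=0x9 blk=2 s=0: L1-HIT | VC [8, 4]
  [13] addr=0x11 blk=4 s=0: VC-HIT | VC [8, 2]
  [14] addr=0x9 blk=2 s=0: VC-HIT | VC [8, 4]

MISSES = 3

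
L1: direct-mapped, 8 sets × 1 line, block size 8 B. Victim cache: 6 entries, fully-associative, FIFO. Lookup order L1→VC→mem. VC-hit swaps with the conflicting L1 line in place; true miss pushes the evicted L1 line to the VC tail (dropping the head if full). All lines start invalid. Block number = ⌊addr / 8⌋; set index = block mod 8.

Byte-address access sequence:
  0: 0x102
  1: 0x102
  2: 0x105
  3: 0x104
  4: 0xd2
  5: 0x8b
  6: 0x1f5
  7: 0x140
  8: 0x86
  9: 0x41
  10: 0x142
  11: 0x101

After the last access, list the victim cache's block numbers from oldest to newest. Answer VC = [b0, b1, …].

VC = [40, 8, 16]

  [0] addr=0x102 blk=32 s=0: MISS | VC []
  [1] addr=0x102 blk=32 s=0: L1-HIT | VC []
  [2] addr=0x105 blk=32 s=0: L1-HIT | VC []
  [3] addr=0x104 blk=32 s=0: L1-HIT | VC []
  [4] addr=0xd2 blk=26 s=2: MISS | VC []
  [5] addr=0x8b blk=17 s=1: MISS | VC []
  [6] addr=0x1f5 blk=62 s=6: MISS | VC []
  [7] addr=0x140 blk=40 s=0: MISS | VC [32]
  [8] addr=0x86 blk=16 s=0: MISS | VC [32, 40]
  [9] addr=0x41 blk=8 s=0: MISS | VC [32, 40, 16]
  [10] addr=0x142 blk=40 s=0: VC-HIT | VC [32, 8, 16]
  [11] addr=0x101 blk=32 s=0: VC-HIT | VC [40, 8, 16]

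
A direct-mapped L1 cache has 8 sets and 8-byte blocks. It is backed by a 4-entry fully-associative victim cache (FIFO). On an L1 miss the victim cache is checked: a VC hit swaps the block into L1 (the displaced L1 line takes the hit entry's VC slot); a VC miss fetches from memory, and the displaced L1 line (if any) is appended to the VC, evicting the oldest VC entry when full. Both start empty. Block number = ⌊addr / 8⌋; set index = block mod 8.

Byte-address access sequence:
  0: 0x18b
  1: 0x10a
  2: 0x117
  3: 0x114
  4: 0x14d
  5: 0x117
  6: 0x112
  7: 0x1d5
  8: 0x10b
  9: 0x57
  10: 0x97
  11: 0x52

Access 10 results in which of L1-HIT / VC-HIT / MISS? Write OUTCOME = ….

OUTCOME = MISS

#0 0x18b→b49/s1 MISS; vc=[]
#1 0x10a→b33/s1 MISS; vc=[49]
#2 0x117→b34/s2 MISS; vc=[49]
#3 0x114→b34/s2 L1-HIT; vc=[49]
#4 0x14d→b41/s1 MISS; vc=[49,33]
#5 0x117→b34/s2 L1-HIT; vc=[49,33]
#6 0x112→b34/s2 L1-HIT; vc=[49,33]
#7 0x1d5→b58/s2 MISS; vc=[49,33,34]
#8 0x10b→b33/s1 VC-HIT; vc=[49,41,34]
#9 0x57→b10/s2 MISS; vc=[49,41,34,58]
#10 0x97→b18/s2 MISS; vc=[41,34,58,10]
#11 0x52→b10/s2 VC-HIT; vc=[41,34,58,18]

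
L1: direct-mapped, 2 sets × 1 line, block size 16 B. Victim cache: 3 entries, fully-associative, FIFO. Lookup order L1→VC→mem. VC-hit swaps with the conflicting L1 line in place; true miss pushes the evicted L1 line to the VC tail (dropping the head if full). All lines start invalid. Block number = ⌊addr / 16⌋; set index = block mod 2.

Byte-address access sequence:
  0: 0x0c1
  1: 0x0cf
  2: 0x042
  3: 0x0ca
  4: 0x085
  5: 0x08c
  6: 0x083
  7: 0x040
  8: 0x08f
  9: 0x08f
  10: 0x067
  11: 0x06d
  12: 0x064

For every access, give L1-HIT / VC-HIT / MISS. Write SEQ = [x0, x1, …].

SEQ = [MISS, L1-HIT, MISS, VC-HIT, MISS, L1-HIT, L1-HIT, VC-HIT, VC-HIT, L1-HIT, MISS, L1-HIT, L1-HIT]

#0 0xc1→b12/s0 MISS; vc=[]
#1 0xcf→b12/s0 L1-HIT; vc=[]
#2 0x42→b4/s0 MISS; vc=[12]
#3 0xca→b12/s0 VC-HIT; vc=[4]
#4 0x85→b8/s0 MISS; vc=[4,12]
#5 0x8c→b8/s0 L1-HIT; vc=[4,12]
#6 0x83→b8/s0 L1-HIT; vc=[4,12]
#7 0x40→b4/s0 VC-HIT; vc=[8,12]
#8 0x8f→b8/s0 VC-HIT; vc=[4,12]
#9 0x8f→b8/s0 L1-HIT; vc=[4,12]
#10 0x67→b6/s0 MISS; vc=[4,12,8]
#11 0x6d→b6/s0 L1-HIT; vc=[4,12,8]
#12 0x64→b6/s0 L1-HIT; vc=[4,12,8]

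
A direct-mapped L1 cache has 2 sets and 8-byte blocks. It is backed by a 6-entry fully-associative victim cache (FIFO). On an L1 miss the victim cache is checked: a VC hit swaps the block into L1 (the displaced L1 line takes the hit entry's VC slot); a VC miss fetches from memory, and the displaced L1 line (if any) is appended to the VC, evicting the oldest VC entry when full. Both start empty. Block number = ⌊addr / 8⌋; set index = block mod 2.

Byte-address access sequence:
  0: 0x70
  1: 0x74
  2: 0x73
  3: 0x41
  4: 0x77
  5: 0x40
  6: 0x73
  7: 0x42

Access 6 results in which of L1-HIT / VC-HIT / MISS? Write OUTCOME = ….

OUTCOME = VC-HIT

  [0] addr=0x70 blk=14 s=0: MISS | VC []
  [1] addr=0x74 blk=14 s=0: L1-HIT | VC []
  [2] addr=0x73 blk=14 s=0: L1-HIT | VC []
  [3] addr=0x41 blk=8 s=0: MISS | VC [14]
  [4] addr=0x77 blk=14 s=0: VC-HIT | VC [8]
  [5] addr=0x40 blk=8 s=0: VC-HIT | VC [14]
  [6] addr=0x73 blk=14 s=0: VC-HIT | VC [8]
  [7] addr=0x42 blk=8 s=0: VC-HIT | VC [14]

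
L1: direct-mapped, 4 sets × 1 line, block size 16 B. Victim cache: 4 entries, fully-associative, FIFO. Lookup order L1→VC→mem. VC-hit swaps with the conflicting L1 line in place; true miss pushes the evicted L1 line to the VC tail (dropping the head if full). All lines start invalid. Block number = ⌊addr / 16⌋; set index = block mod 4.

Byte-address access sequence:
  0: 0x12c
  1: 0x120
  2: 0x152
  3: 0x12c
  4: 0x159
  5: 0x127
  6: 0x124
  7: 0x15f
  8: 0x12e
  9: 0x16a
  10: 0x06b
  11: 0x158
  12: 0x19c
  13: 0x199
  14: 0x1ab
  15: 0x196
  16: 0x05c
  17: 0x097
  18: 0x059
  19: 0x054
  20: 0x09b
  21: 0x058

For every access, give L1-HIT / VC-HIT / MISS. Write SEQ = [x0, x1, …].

#0 0x12c→b18/s2 MISS; vc=[]
#1 0x120→b18/s2 L1-HIT; vc=[]
#2 0x152→b21/s1 MISS; vc=[]
#3 0x12c→b18/s2 L1-HIT; vc=[]
#4 0x159→b21/s1 L1-HIT; vc=[]
#5 0x127→b18/s2 L1-HIT; vc=[]
#6 0x124→b18/s2 L1-HIT; vc=[]
#7 0x15f→b21/s1 L1-HIT; vc=[]
#8 0x12e→b18/s2 L1-HIT; vc=[]
#9 0x16a→b22/s2 MISS; vc=[18]
#10 0x6b→b6/s2 MISS; vc=[18,22]
#11 0x158→b21/s1 L1-HIT; vc=[18,22]
#12 0x19c→b25/s1 MISS; vc=[18,22,21]
#13 0x199→b25/s1 L1-HIT; vc=[18,22,21]
#14 0x1ab→b26/s2 MISS; vc=[18,22,21,6]
#15 0x196→b25/s1 L1-HIT; vc=[18,22,21,6]
#16 0x5c→b5/s1 MISS; vc=[22,21,6,25]
#17 0x97→b9/s1 MISS; vc=[21,6,25,5]
#18 0x59→b5/s1 VC-HIT; vc=[21,6,25,9]
#19 0x54→b5/s1 L1-HIT; vc=[21,6,25,9]
#20 0x9b→b9/s1 VC-HIT; vc=[21,6,25,5]
#21 0x58→b5/s1 VC-HIT; vc=[21,6,25,9]

SEQ = [MISS, L1-HIT, MISS, L1-HIT, L1-HIT, L1-HIT, L1-HIT, L1-HIT, L1-HIT, MISS, MISS, L1-HIT, MISS, L1-HIT, MISS, L1-HIT, MISS, MISS, VC-HIT, L1-HIT, VC-HIT, VC-HIT]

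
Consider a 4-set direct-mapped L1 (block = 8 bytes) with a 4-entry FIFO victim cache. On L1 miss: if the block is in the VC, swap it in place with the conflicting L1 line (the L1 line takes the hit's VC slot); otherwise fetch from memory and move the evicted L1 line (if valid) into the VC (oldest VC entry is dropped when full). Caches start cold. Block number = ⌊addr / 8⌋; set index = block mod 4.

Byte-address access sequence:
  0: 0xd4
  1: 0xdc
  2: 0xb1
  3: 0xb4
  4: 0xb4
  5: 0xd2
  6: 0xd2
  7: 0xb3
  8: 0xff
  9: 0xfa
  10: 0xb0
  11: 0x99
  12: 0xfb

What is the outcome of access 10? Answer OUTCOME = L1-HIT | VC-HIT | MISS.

0: 0xd4 (blk 26, set 2) → MISS  vc=[]
1: 0xdc (blk 27, set 3) → MISS  vc=[]
2: 0xb1 (blk 22, set 2) → MISS  vc=[26]
3: 0xb4 (blk 22, set 2) → L1-HIT  vc=[26]
4: 0xb4 (blk 22, set 2) → L1-HIT  vc=[26]
5: 0xd2 (blk 26, set 2) → VC-HIT  vc=[22]
6: 0xd2 (blk 26, set 2) → L1-HIT  vc=[22]
7: 0xb3 (blk 22, set 2) → VC-HIT  vc=[26]
8: 0xff (blk 31, set 3) → MISS  vc=[26, 27]
9: 0xfa (blk 31, set 3) → L1-HIT  vc=[26, 27]
10: 0xb0 (blk 22, set 2) → L1-HIT  vc=[26, 27]
11: 0x99 (blk 19, set 3) → MISS  vc=[26, 27, 31]
12: 0xfb (blk 31, set 3) → VC-HIT  vc=[26, 27, 19]

OUTCOME = L1-HIT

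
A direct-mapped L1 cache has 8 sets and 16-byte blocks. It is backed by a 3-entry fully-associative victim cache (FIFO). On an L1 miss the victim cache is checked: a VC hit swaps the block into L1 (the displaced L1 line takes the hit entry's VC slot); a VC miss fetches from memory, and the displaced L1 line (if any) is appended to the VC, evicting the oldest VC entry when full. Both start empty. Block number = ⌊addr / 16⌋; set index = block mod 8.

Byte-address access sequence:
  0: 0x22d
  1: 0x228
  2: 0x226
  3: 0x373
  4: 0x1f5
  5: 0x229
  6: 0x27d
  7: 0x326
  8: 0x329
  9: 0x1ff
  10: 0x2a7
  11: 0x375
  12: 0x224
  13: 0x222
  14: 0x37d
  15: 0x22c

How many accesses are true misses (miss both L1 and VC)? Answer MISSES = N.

#0 0x22d→b34/s2 MISS; vc=[]
#1 0x228→b34/s2 L1-HIT; vc=[]
#2 0x226→b34/s2 L1-HIT; vc=[]
#3 0x373→b55/s7 MISS; vc=[]
#4 0x1f5→b31/s7 MISS; vc=[55]
#5 0x229→b34/s2 L1-HIT; vc=[55]
#6 0x27d→b39/s7 MISS; vc=[55,31]
#7 0x326→b50/s2 MISS; vc=[55,31,34]
#8 0x329→b50/s2 L1-HIT; vc=[55,31,34]
#9 0x1ff→b31/s7 VC-HIT; vc=[55,39,34]
#10 0x2a7→b42/s2 MISS; vc=[39,34,50]
#11 0x375→b55/s7 MISS; vc=[34,50,31]
#12 0x224→b34/s2 VC-HIT; vc=[42,50,31]
#13 0x222→b34/s2 L1-HIT; vc=[42,50,31]
#14 0x37d→b55/s7 L1-HIT; vc=[42,50,31]
#15 0x22c→b34/s2 L1-HIT; vc=[42,50,31]

MISSES = 7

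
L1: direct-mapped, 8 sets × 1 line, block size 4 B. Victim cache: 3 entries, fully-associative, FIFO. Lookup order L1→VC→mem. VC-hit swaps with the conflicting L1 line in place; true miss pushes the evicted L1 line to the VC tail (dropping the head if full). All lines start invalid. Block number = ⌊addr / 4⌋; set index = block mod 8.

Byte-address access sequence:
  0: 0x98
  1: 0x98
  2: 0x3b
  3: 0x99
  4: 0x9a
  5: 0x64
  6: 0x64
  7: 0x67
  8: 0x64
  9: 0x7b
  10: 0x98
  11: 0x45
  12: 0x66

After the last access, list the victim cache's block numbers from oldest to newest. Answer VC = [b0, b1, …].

VC = [14, 30, 17]

0: 0x98 (blk 38, set 6) → MISS  vc=[]
1: 0x98 (blk 38, set 6) → L1-HIT  vc=[]
2: 0x3b (blk 14, set 6) → MISS  vc=[38]
3: 0x99 (blk 38, set 6) → VC-HIT  vc=[14]
4: 0x9a (blk 38, set 6) → L1-HIT  vc=[14]
5: 0x64 (blk 25, set 1) → MISS  vc=[14]
6: 0x64 (blk 25, set 1) → L1-HIT  vc=[14]
7: 0x67 (blk 25, set 1) → L1-HIT  vc=[14]
8: 0x64 (blk 25, set 1) → L1-HIT  vc=[14]
9: 0x7b (blk 30, set 6) → MISS  vc=[14, 38]
10: 0x98 (blk 38, set 6) → VC-HIT  vc=[14, 30]
11: 0x45 (blk 17, set 1) → MISS  vc=[14, 30, 25]
12: 0x66 (blk 25, set 1) → VC-HIT  vc=[14, 30, 17]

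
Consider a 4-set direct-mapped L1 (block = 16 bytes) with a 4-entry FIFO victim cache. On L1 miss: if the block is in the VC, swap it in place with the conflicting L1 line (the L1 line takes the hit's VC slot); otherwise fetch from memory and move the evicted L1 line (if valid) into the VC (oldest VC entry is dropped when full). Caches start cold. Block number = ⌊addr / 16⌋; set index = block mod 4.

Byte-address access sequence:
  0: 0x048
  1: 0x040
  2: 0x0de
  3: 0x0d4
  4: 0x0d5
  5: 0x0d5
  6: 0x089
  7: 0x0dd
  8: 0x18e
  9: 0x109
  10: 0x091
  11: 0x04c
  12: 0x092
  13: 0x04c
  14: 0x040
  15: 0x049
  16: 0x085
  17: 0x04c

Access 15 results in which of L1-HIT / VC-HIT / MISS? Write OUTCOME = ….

OUTCOME = L1-HIT

0: 0x48 (blk 4, set 0) → MISS  vc=[]
1: 0x40 (blk 4, set 0) → L1-HIT  vc=[]
2: 0xde (blk 13, set 1) → MISS  vc=[]
3: 0xd4 (blk 13, set 1) → L1-HIT  vc=[]
4: 0xd5 (blk 13, set 1) → L1-HIT  vc=[]
5: 0xd5 (blk 13, set 1) → L1-HIT  vc=[]
6: 0x89 (blk 8, set 0) → MISS  vc=[4]
7: 0xdd (blk 13, set 1) → L1-HIT  vc=[4]
8: 0x18e (blk 24, set 0) → MISS  vc=[4, 8]
9: 0x109 (blk 16, set 0) → MISS  vc=[4, 8, 24]
10: 0x91 (blk 9, set 1) → MISS  vc=[4, 8, 24, 13]
11: 0x4c (blk 4, set 0) → VC-HIT  vc=[16, 8, 24, 13]
12: 0x92 (blk 9, set 1) → L1-HIT  vc=[16, 8, 24, 13]
13: 0x4c (blk 4, set 0) → L1-HIT  vc=[16, 8, 24, 13]
14: 0x40 (blk 4, set 0) → L1-HIT  vc=[16, 8, 24, 13]
15: 0x49 (blk 4, set 0) → L1-HIT  vc=[16, 8, 24, 13]
16: 0x85 (blk 8, set 0) → VC-HIT  vc=[16, 4, 24, 13]
17: 0x4c (blk 4, set 0) → VC-HIT  vc=[16, 8, 24, 13]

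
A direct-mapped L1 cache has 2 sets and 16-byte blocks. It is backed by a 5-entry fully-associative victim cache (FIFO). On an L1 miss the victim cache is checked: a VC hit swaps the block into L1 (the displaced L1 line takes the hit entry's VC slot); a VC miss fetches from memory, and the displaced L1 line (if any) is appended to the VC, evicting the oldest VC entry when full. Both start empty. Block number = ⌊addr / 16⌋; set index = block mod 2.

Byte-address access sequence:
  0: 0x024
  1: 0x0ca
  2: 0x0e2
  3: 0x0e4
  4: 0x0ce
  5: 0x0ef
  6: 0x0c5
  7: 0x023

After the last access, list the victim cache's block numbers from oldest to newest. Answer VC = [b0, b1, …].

VC = [12, 14]

  [0] addr=0x24 blk=2 s=0: MISS | VC []
  [1] addr=0xca blk=12 s=0: MISS | VC [2]
  [2] addr=0xe2 blk=14 s=0: MISS | VC [2, 12]
  [3] addr=0xe4 blk=14 s=0: L1-HIT | VC [2, 12]
  [4] addr=0xce blk=12 s=0: VC-HIT | VC [2, 14]
  [5] addr=0xef blk=14 s=0: VC-HIT | VC [2, 12]
  [6] addr=0xc5 blk=12 s=0: VC-HIT | VC [2, 14]
  [7] addr=0x23 blk=2 s=0: VC-HIT | VC [12, 14]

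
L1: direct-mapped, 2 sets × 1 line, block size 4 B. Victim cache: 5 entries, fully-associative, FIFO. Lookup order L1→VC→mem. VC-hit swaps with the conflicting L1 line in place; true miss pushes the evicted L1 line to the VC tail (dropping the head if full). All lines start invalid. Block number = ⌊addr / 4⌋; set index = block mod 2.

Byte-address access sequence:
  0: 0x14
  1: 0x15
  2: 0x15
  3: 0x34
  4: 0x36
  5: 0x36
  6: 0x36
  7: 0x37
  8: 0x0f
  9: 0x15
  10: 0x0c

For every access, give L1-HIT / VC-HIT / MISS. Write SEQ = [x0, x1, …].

#0 0x14→b5/s1 MISS; vc=[]
#1 0x15→b5/s1 L1-HIT; vc=[]
#2 0x15→b5/s1 L1-HIT; vc=[]
#3 0x34→b13/s1 MISS; vc=[5]
#4 0x36→b13/s1 L1-HIT; vc=[5]
#5 0x36→b13/s1 L1-HIT; vc=[5]
#6 0x36→b13/s1 L1-HIT; vc=[5]
#7 0x37→b13/s1 L1-HIT; vc=[5]
#8 0xf→b3/s1 MISS; vc=[5,13]
#9 0x15→b5/s1 VC-HIT; vc=[3,13]
#10 0xc→b3/s1 VC-HIT; vc=[5,13]

SEQ = [MISS, L1-HIT, L1-HIT, MISS, L1-HIT, L1-HIT, L1-HIT, L1-HIT, MISS, VC-HIT, VC-HIT]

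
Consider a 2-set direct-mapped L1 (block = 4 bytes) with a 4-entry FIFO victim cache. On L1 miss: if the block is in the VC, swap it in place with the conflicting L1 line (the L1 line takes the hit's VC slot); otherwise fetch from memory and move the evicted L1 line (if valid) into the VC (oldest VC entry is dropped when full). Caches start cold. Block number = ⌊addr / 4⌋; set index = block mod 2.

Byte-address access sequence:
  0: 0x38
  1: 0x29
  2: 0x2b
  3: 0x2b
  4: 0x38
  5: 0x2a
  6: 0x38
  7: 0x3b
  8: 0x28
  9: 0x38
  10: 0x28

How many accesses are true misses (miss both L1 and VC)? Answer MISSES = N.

#0 0x38→b14/s0 MISS; vc=[]
#1 0x29→b10/s0 MISS; vc=[14]
#2 0x2b→b10/s0 L1-HIT; vc=[14]
#3 0x2b→b10/s0 L1-HIT; vc=[14]
#4 0x38→b14/s0 VC-HIT; vc=[10]
#5 0x2a→b10/s0 VC-HIT; vc=[14]
#6 0x38→b14/s0 VC-HIT; vc=[10]
#7 0x3b→b14/s0 L1-HIT; vc=[10]
#8 0x28→b10/s0 VC-HIT; vc=[14]
#9 0x38→b14/s0 VC-HIT; vc=[10]
#10 0x28→b10/s0 VC-HIT; vc=[14]

MISSES = 2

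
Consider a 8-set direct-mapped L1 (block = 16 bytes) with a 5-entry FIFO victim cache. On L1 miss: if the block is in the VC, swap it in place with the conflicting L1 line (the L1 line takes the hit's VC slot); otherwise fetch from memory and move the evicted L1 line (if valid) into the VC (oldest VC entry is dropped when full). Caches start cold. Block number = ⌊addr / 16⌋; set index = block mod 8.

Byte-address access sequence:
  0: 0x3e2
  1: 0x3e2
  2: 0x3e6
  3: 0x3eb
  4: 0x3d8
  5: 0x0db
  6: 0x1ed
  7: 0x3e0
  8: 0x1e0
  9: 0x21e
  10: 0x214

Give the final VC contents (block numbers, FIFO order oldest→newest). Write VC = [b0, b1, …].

VC = [61, 62]

  [0] addr=0x3e2 blk=62 s=6: MISS | VC []
  [1] addr=0x3e2 blk=62 s=6: L1-HIT | VC []
  [2] addr=0x3e6 blk=62 s=6: L1-HIT | VC []
  [3] addr=0x3eb blk=62 s=6: L1-HIT | VC []
  [4] addr=0x3d8 blk=61 s=5: MISS | VC []
  [5] addr=0xdb blk=13 s=5: MISS | VC [61]
  [6] addr=0x1ed blk=30 s=6: MISS | VC [61, 62]
  [7] addr=0x3e0 blk=62 s=6: VC-HIT | VC [61, 30]
  [8] addr=0x1e0 blk=30 s=6: VC-HIT | VC [61, 62]
  [9] addr=0x21e blk=33 s=1: MISS | VC [61, 62]
  [10] addr=0x214 blk=33 s=1: L1-HIT | VC [61, 62]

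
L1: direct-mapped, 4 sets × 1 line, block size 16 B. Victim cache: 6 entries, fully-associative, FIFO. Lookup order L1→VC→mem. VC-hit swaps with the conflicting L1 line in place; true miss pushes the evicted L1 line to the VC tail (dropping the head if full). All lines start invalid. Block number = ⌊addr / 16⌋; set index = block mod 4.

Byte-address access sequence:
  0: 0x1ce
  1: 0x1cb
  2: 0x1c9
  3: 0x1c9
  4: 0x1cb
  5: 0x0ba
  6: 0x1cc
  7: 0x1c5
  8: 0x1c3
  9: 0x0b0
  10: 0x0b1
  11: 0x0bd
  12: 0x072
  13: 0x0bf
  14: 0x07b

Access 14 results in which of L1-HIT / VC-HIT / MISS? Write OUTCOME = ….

OUTCOME = VC-HIT

#0 0x1ce→b28/s0 MISS; vc=[]
#1 0x1cb→b28/s0 L1-HIT; vc=[]
#2 0x1c9→b28/s0 L1-HIT; vc=[]
#3 0x1c9→b28/s0 L1-HIT; vc=[]
#4 0x1cb→b28/s0 L1-HIT; vc=[]
#5 0xba→b11/s3 MISS; vc=[]
#6 0x1cc→b28/s0 L1-HIT; vc=[]
#7 0x1c5→b28/s0 L1-HIT; vc=[]
#8 0x1c3→b28/s0 L1-HIT; vc=[]
#9 0xb0→b11/s3 L1-HIT; vc=[]
#10 0xb1→b11/s3 L1-HIT; vc=[]
#11 0xbd→b11/s3 L1-HIT; vc=[]
#12 0x72→b7/s3 MISS; vc=[11]
#13 0xbf→b11/s3 VC-HIT; vc=[7]
#14 0x7b→b7/s3 VC-HIT; vc=[11]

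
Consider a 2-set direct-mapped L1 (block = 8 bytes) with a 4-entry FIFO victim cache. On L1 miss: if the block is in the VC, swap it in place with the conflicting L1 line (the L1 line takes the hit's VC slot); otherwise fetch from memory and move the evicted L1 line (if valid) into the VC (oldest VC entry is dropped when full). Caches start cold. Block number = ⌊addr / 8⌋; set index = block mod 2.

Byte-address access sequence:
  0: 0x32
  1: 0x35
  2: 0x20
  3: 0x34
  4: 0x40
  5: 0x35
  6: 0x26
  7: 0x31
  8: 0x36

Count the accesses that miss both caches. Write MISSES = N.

MISSES = 3

  [0] addr=0x32 blk=6 s=0: MISS | VC []
  [1] addr=0x35 blk=6 s=0: L1-HIT | VC []
  [2] addr=0x20 blk=4 s=0: MISS | VC [6]
  [3] addr=0x34 blk=6 s=0: VC-HIT | VC [4]
  [4] addr=0x40 blk=8 s=0: MISS | VC [4, 6]
  [5] addr=0x35 blk=6 s=0: VC-HIT | VC [4, 8]
  [6] addr=0x26 blk=4 s=0: VC-HIT | VC [6, 8]
  [7] addr=0x31 blk=6 s=0: VC-HIT | VC [4, 8]
  [8] addr=0x36 blk=6 s=0: L1-HIT | VC [4, 8]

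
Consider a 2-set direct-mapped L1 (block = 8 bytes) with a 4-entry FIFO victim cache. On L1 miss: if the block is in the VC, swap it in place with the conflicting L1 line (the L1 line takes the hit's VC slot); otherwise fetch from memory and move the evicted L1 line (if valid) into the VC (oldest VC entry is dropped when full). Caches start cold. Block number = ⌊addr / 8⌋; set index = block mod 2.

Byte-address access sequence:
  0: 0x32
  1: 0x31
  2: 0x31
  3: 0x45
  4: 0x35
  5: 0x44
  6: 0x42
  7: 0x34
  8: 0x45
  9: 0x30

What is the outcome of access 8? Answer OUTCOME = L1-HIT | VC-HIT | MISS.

OUTCOME = VC-HIT

  [0] addr=0x32 blk=6 s=0: MISS | VC []
  [1] addr=0x31 blk=6 s=0: L1-HIT | VC []
  [2] addr=0x31 blk=6 s=0: L1-HIT | VC []
  [3] addr=0x45 blk=8 s=0: MISS | VC [6]
  [4] addr=0x35 blk=6 s=0: VC-HIT | VC [8]
  [5] addr=0x44 blk=8 s=0: VC-HIT | VC [6]
  [6] addr=0x42 blk=8 s=0: L1-HIT | VC [6]
  [7] addr=0x34 blk=6 s=0: VC-HIT | VC [8]
  [8] addr=0x45 blk=8 s=0: VC-HIT | VC [6]
  [9] addr=0x30 blk=6 s=0: VC-HIT | VC [8]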